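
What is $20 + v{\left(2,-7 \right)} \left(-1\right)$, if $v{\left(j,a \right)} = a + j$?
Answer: $25$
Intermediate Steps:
$20 + v{\left(2,-7 \right)} \left(-1\right) = 20 + \left(-7 + 2\right) \left(-1\right) = 20 - -5 = 20 + 5 = 25$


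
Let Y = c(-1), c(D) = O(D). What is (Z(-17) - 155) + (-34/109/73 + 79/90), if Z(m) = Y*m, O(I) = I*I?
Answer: -122548817/716130 ≈ -171.13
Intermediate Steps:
O(I) = I**2
c(D) = D**2
Y = 1 (Y = (-1)**2 = 1)
Z(m) = m (Z(m) = 1*m = m)
(Z(-17) - 155) + (-34/109/73 + 79/90) = (-17 - 155) + (-34/109/73 + 79/90) = -172 + (-34*1/109*(1/73) + 79*(1/90)) = -172 + (-34/109*1/73 + 79/90) = -172 + (-34/7957 + 79/90) = -172 + 625543/716130 = -122548817/716130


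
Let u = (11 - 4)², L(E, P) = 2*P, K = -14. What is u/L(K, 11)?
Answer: 49/22 ≈ 2.2273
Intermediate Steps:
u = 49 (u = 7² = 49)
u/L(K, 11) = 49/((2*11)) = 49/22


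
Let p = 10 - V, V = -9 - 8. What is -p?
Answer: -27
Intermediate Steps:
V = -17
p = 27 (p = 10 - 1*(-17) = 10 + 17 = 27)
-p = -1*27 = -27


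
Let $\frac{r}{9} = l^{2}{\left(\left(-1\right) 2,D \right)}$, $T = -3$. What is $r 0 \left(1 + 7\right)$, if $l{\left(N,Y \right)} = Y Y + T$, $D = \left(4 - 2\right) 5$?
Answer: $0$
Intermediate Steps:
$D = 10$ ($D = 2 \cdot 5 = 10$)
$l{\left(N,Y \right)} = -3 + Y^{2}$ ($l{\left(N,Y \right)} = Y Y - 3 = Y^{2} - 3 = -3 + Y^{2}$)
$r = 84681$ ($r = 9 \left(-3 + 10^{2}\right)^{2} = 9 \left(-3 + 100\right)^{2} = 9 \cdot 97^{2} = 9 \cdot 9409 = 84681$)
$r 0 \left(1 + 7\right) = 84681 \cdot 0 \left(1 + 7\right) = 84681 \cdot 0 \cdot 8 = 84681 \cdot 0 = 0$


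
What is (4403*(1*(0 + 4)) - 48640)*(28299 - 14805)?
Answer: -418691832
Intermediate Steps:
(4403*(1*(0 + 4)) - 48640)*(28299 - 14805) = (4403*(1*4) - 48640)*13494 = (4403*4 - 48640)*13494 = (17612 - 48640)*13494 = -31028*13494 = -418691832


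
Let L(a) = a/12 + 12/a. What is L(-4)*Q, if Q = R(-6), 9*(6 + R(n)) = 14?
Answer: 400/27 ≈ 14.815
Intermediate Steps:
R(n) = -40/9 (R(n) = -6 + (⅑)*14 = -6 + 14/9 = -40/9)
L(a) = 12/a + a/12 (L(a) = a*(1/12) + 12/a = a/12 + 12/a = 12/a + a/12)
Q = -40/9 ≈ -4.4444
L(-4)*Q = (12/(-4) + (1/12)*(-4))*(-40/9) = (12*(-¼) - ⅓)*(-40/9) = (-3 - ⅓)*(-40/9) = -10/3*(-40/9) = 400/27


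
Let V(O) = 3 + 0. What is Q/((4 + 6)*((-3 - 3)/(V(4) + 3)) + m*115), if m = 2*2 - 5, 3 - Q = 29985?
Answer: 29982/125 ≈ 239.86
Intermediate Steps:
V(O) = 3
Q = -29982 (Q = 3 - 1*29985 = 3 - 29985 = -29982)
m = -1 (m = 4 - 5 = -1)
Q/((4 + 6)*((-3 - 3)/(V(4) + 3)) + m*115) = -29982/((4 + 6)*((-3 - 3)/(3 + 3)) - 1*115) = -29982/(10*(-6/6) - 115) = -29982/(10*(-6*⅙) - 115) = -29982/(10*(-1) - 115) = -29982/(-10 - 115) = -29982/(-125) = -29982*(-1/125) = 29982/125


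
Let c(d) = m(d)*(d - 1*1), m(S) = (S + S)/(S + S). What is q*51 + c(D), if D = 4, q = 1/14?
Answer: 93/14 ≈ 6.6429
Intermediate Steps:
q = 1/14 ≈ 0.071429
m(S) = 1 (m(S) = (2*S)/((2*S)) = (2*S)*(1/(2*S)) = 1)
c(d) = -1 + d (c(d) = 1*(d - 1*1) = 1*(d - 1) = 1*(-1 + d) = -1 + d)
q*51 + c(D) = (1/14)*51 + (-1 + 4) = 51/14 + 3 = 93/14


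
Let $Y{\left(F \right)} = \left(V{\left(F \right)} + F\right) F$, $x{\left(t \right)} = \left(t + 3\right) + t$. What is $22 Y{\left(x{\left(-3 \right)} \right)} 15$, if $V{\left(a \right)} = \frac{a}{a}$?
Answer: $1980$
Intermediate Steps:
$x{\left(t \right)} = 3 + 2 t$ ($x{\left(t \right)} = \left(3 + t\right) + t = 3 + 2 t$)
$V{\left(a \right)} = 1$
$Y{\left(F \right)} = F \left(1 + F\right)$ ($Y{\left(F \right)} = \left(1 + F\right) F = F \left(1 + F\right)$)
$22 Y{\left(x{\left(-3 \right)} \right)} 15 = 22 \left(3 + 2 \left(-3\right)\right) \left(1 + \left(3 + 2 \left(-3\right)\right)\right) 15 = 22 \left(3 - 6\right) \left(1 + \left(3 - 6\right)\right) 15 = 22 \left(- 3 \left(1 - 3\right)\right) 15 = 22 \left(\left(-3\right) \left(-2\right)\right) 15 = 22 \cdot 6 \cdot 15 = 132 \cdot 15 = 1980$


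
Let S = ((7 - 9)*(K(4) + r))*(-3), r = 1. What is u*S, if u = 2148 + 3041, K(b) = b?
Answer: 155670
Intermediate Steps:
u = 5189
S = 30 (S = ((7 - 9)*(4 + 1))*(-3) = -2*5*(-3) = -10*(-3) = 30)
u*S = 5189*30 = 155670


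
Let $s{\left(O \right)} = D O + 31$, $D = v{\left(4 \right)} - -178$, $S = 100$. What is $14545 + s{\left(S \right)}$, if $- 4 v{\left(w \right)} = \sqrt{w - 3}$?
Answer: $32351$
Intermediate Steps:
$v{\left(w \right)} = - \frac{\sqrt{-3 + w}}{4}$ ($v{\left(w \right)} = - \frac{\sqrt{w - 3}}{4} = - \frac{\sqrt{-3 + w}}{4}$)
$D = \frac{711}{4}$ ($D = - \frac{\sqrt{-3 + 4}}{4} - -178 = - \frac{\sqrt{1}}{4} + 178 = \left(- \frac{1}{4}\right) 1 + 178 = - \frac{1}{4} + 178 = \frac{711}{4} \approx 177.75$)
$s{\left(O \right)} = 31 + \frac{711 O}{4}$ ($s{\left(O \right)} = \frac{711 O}{4} + 31 = 31 + \frac{711 O}{4}$)
$14545 + s{\left(S \right)} = 14545 + \left(31 + \frac{711}{4} \cdot 100\right) = 14545 + \left(31 + 17775\right) = 14545 + 17806 = 32351$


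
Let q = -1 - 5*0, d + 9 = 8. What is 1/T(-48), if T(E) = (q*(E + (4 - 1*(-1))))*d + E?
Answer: -1/91 ≈ -0.010989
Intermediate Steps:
d = -1 (d = -9 + 8 = -1)
q = -1 (q = -1 + 0 = -1)
T(E) = 5 + 2*E (T(E) = -(E + (4 - 1*(-1)))*(-1) + E = -(E + (4 + 1))*(-1) + E = -(E + 5)*(-1) + E = -(5 + E)*(-1) + E = (-5 - E)*(-1) + E = (5 + E) + E = 5 + 2*E)
1/T(-48) = 1/(5 + 2*(-48)) = 1/(5 - 96) = 1/(-91) = -1/91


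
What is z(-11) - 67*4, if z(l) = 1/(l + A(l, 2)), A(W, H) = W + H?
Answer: -5361/20 ≈ -268.05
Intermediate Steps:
A(W, H) = H + W
z(l) = 1/(2 + 2*l) (z(l) = 1/(l + (2 + l)) = 1/(2 + 2*l))
z(-11) - 67*4 = 1/(2*(1 - 11)) - 67*4 = (1/2)/(-10) - 268 = (1/2)*(-1/10) - 268 = -1/20 - 268 = -5361/20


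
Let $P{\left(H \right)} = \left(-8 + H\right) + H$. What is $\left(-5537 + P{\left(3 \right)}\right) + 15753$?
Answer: $10214$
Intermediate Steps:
$P{\left(H \right)} = -8 + 2 H$
$\left(-5537 + P{\left(3 \right)}\right) + 15753 = \left(-5537 + \left(-8 + 2 \cdot 3\right)\right) + 15753 = \left(-5537 + \left(-8 + 6\right)\right) + 15753 = \left(-5537 - 2\right) + 15753 = -5539 + 15753 = 10214$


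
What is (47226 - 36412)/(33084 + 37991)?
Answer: 10814/71075 ≈ 0.15215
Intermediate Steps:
(47226 - 36412)/(33084 + 37991) = 10814/71075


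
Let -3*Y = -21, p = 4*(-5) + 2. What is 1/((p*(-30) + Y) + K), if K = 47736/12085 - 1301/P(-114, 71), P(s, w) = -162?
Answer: 1957770/1094356007 ≈ 0.0017890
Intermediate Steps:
p = -18 (p = -20 + 2 = -18)
Y = 7 (Y = -⅓*(-21) = 7)
K = 23455817/1957770 (K = 47736/12085 - 1301/(-162) = 47736*(1/12085) - 1301*(-1/162) = 47736/12085 + 1301/162 = 23455817/1957770 ≈ 11.981)
1/((p*(-30) + Y) + K) = 1/((-18*(-30) + 7) + 23455817/1957770) = 1/((540 + 7) + 23455817/1957770) = 1/(547 + 23455817/1957770) = 1/(1094356007/1957770) = 1957770/1094356007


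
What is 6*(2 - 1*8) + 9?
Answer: -27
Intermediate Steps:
6*(2 - 1*8) + 9 = 6*(2 - 8) + 9 = 6*(-6) + 9 = -36 + 9 = -27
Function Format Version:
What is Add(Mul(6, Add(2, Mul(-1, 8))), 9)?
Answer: -27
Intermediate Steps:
Add(Mul(6, Add(2, Mul(-1, 8))), 9) = Add(Mul(6, Add(2, -8)), 9) = Add(Mul(6, -6), 9) = Add(-36, 9) = -27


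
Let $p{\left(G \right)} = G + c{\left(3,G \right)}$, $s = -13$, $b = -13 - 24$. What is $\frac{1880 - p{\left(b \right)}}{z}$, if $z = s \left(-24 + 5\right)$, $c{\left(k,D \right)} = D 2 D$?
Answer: $- \frac{821}{247} \approx -3.3239$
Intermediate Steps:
$c{\left(k,D \right)} = 2 D^{2}$ ($c{\left(k,D \right)} = 2 D D = 2 D^{2}$)
$b = -37$
$p{\left(G \right)} = G + 2 G^{2}$
$z = 247$ ($z = - 13 \left(-24 + 5\right) = \left(-13\right) \left(-19\right) = 247$)
$\frac{1880 - p{\left(b \right)}}{z} = \frac{1880 - - 37 \left(1 + 2 \left(-37\right)\right)}{247} = \left(1880 - - 37 \left(1 - 74\right)\right) \frac{1}{247} = \left(1880 - \left(-37\right) \left(-73\right)\right) \frac{1}{247} = \left(1880 - 2701\right) \frac{1}{247} = \left(-821\right) \frac{1}{247} = - \frac{821}{247}$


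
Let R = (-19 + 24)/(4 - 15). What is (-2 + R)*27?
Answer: -729/11 ≈ -66.273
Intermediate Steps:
R = -5/11 (R = 5/(-11) = 5*(-1/11) = -5/11 ≈ -0.45455)
(-2 + R)*27 = (-2 - 5/11)*27 = -27/11*27 = -729/11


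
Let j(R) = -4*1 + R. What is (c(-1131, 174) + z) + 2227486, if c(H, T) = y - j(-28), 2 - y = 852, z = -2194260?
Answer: 32408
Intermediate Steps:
y = -850 (y = 2 - 1*852 = 2 - 852 = -850)
j(R) = -4 + R
c(H, T) = -818 (c(H, T) = -850 - (-4 - 28) = -850 - 1*(-32) = -850 + 32 = -818)
(c(-1131, 174) + z) + 2227486 = (-818 - 2194260) + 2227486 = -2195078 + 2227486 = 32408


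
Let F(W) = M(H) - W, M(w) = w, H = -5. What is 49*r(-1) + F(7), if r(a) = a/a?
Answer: 37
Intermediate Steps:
r(a) = 1
F(W) = -5 - W
49*r(-1) + F(7) = 49*1 + (-5 - 1*7) = 49 + (-5 - 7) = 49 - 12 = 37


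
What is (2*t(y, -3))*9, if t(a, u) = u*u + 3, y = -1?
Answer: 216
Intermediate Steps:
t(a, u) = 3 + u² (t(a, u) = u² + 3 = 3 + u²)
(2*t(y, -3))*9 = (2*(3 + (-3)²))*9 = (2*(3 + 9))*9 = (2*12)*9 = 24*9 = 216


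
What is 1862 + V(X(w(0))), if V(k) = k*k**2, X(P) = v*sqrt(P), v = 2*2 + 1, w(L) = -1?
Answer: 1862 - 125*I ≈ 1862.0 - 125.0*I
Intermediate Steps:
v = 5 (v = 4 + 1 = 5)
X(P) = 5*sqrt(P)
V(k) = k**3
1862 + V(X(w(0))) = 1862 + (5*sqrt(-1))**3 = 1862 + (5*I)**3 = 1862 - 125*I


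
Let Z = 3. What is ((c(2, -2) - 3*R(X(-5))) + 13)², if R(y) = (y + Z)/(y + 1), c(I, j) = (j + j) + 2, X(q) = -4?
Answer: 100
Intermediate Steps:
c(I, j) = 2 + 2*j (c(I, j) = 2*j + 2 = 2 + 2*j)
R(y) = (3 + y)/(1 + y) (R(y) = (y + 3)/(y + 1) = (3 + y)/(1 + y))
((c(2, -2) - 3*R(X(-5))) + 13)² = (((2 + 2*(-2)) - 3*(3 - 4)/(1 - 4)) + 13)² = (((2 - 4) - 3*(-1)/(-3)) + 13)² = ((-2 - (-1)*(-1)) + 13)² = ((-2 - 3*⅓) + 13)² = ((-2 - 1) + 13)² = (-3 + 13)² = 10² = 100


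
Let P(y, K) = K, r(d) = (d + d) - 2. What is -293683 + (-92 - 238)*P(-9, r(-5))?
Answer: -289723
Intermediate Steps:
r(d) = -2 + 2*d (r(d) = 2*d - 2 = -2 + 2*d)
-293683 + (-92 - 238)*P(-9, r(-5)) = -293683 + (-92 - 238)*(-2 + 2*(-5)) = -293683 - 330*(-2 - 10) = -293683 - 330*(-12) = -293683 + 3960 = -289723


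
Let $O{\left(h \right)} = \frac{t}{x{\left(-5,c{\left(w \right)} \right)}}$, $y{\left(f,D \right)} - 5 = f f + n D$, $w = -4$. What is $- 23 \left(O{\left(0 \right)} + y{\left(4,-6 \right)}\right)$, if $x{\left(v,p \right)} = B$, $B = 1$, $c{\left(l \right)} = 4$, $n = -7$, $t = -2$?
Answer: $-1403$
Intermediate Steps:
$y{\left(f,D \right)} = 5 + f^{2} - 7 D$ ($y{\left(f,D \right)} = 5 - \left(7 D - f f\right) = 5 - \left(- f^{2} + 7 D\right) = 5 + f^{2} - 7 D$)
$x{\left(v,p \right)} = 1$
$O{\left(h \right)} = -2$ ($O{\left(h \right)} = - \frac{2}{1} = \left(-2\right) 1 = -2$)
$- 23 \left(O{\left(0 \right)} + y{\left(4,-6 \right)}\right) = - 23 \left(-2 + \left(5 + 4^{2} - -42\right)\right) = - 23 \left(-2 + \left(5 + 16 + 42\right)\right) = - 23 \left(-2 + 63\right) = \left(-23\right) 61 = -1403$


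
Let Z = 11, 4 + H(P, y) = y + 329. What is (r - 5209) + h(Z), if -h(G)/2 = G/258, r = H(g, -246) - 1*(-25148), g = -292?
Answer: 2582311/129 ≈ 20018.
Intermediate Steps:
H(P, y) = 325 + y (H(P, y) = -4 + (y + 329) = -4 + (329 + y) = 325 + y)
r = 25227 (r = (325 - 246) - 1*(-25148) = 79 + 25148 = 25227)
h(G) = -G/129 (h(G) = -2*G/258 = -G/129)
(r - 5209) + h(Z) = (25227 - 5209) - 1/129*11 = 20018 - 11/129 = 2582311/129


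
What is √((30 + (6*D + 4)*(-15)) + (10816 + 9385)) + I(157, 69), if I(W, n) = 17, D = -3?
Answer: 17 + √20441 ≈ 159.97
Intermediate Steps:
√((30 + (6*D + 4)*(-15)) + (10816 + 9385)) + I(157, 69) = √((30 + (6*(-3) + 4)*(-15)) + (10816 + 9385)) + 17 = √((30 + (-18 + 4)*(-15)) + 20201) + 17 = √((30 - 14*(-15)) + 20201) + 17 = √((30 + 210) + 20201) + 17 = √(240 + 20201) + 17 = √20441 + 17 = 17 + √20441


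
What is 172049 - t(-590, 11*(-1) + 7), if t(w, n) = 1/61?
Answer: 10494988/61 ≈ 1.7205e+5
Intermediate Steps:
t(w, n) = 1/61
172049 - t(-590, 11*(-1) + 7) = 172049 - 1*1/61 = 172049 - 1/61 = 10494988/61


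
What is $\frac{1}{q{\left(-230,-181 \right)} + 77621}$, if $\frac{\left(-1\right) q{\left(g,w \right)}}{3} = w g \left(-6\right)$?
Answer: $\frac{1}{826961} \approx 1.2092 \cdot 10^{-6}$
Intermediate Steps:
$q{\left(g,w \right)} = 18 g w$ ($q{\left(g,w \right)} = - 3 w g \left(-6\right) = - 3 g w \left(-6\right) = - 3 \left(- 6 g w\right) = 18 g w$)
$\frac{1}{q{\left(-230,-181 \right)} + 77621} = \frac{1}{18 \left(-230\right) \left(-181\right) + 77621} = \frac{1}{749340 + 77621} = \frac{1}{826961}$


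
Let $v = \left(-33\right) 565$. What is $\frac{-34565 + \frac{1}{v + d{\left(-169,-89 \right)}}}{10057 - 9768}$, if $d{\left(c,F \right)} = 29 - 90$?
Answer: $- \frac{646572891}{5406034} \approx -119.6$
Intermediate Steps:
$d{\left(c,F \right)} = -61$
$v = -18645$
$\frac{-34565 + \frac{1}{v + d{\left(-169,-89 \right)}}}{10057 - 9768} = \frac{-34565 + \frac{1}{-18645 - 61}}{10057 - 9768} = \frac{-34565 + \frac{1}{-18706}}{289} = \left(-34565 - \frac{1}{18706}\right) \frac{1}{289} = \left(- \frac{646572891}{18706}\right) \frac{1}{289} = - \frac{646572891}{5406034}$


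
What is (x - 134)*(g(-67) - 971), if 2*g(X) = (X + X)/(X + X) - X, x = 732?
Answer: -560326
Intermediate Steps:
g(X) = 1/2 - X/2 (g(X) = ((X + X)/(X + X) - X)/2 = ((2*X)/((2*X)) - X)/2 = ((2*X)*(1/(2*X)) - X)/2 = (1 - X)/2 = 1/2 - X/2)
(x - 134)*(g(-67) - 971) = (732 - 134)*((1/2 - 1/2*(-67)) - 971) = 598*((1/2 + 67/2) - 971) = 598*(34 - 971) = 598*(-937) = -560326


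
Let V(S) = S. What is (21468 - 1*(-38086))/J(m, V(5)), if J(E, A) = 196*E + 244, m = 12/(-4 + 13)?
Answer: 89331/758 ≈ 117.85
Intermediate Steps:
m = 4/3 (m = 12/9 = 12*(⅑) = 4/3 ≈ 1.3333)
J(E, A) = 244 + 196*E
(21468 - 1*(-38086))/J(m, V(5)) = (21468 - 1*(-38086))/(244 + 196*(4/3)) = (21468 + 38086)/(244 + 784/3) = 59554/(1516/3) = 59554*(3/1516) = 89331/758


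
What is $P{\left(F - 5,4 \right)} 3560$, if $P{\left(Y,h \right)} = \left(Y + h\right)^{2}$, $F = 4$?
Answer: $32040$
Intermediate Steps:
$P{\left(F - 5,4 \right)} 3560 = \left(\left(4 - 5\right) + 4\right)^{2} \cdot 3560 = \left(-1 + 4\right)^{2} \cdot 3560 = 3^{2} \cdot 3560 = 9 \cdot 3560 = 32040$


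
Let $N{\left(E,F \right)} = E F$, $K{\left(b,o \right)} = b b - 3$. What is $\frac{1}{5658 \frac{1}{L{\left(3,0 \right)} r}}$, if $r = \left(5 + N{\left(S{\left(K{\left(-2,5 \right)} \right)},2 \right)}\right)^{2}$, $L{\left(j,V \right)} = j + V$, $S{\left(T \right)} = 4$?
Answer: $\frac{169}{1886} \approx 0.089608$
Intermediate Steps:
$K{\left(b,o \right)} = -3 + b^{2}$ ($K{\left(b,o \right)} = b^{2} - 3 = -3 + b^{2}$)
$L{\left(j,V \right)} = V + j$
$r = 169$ ($r = \left(5 + 4 \cdot 2\right)^{2} = \left(5 + 8\right)^{2} = 13^{2} = 169$)
$\frac{1}{5658 \frac{1}{L{\left(3,0 \right)} r}} = \frac{1}{5658 \frac{1}{\left(0 + 3\right) 169}} = \frac{1}{5658 \frac{1}{3 \cdot 169}} = \frac{1}{5658 \cdot \frac{1}{507}} = \frac{1}{\frac{1886}{169}} = \frac{169}{1886}$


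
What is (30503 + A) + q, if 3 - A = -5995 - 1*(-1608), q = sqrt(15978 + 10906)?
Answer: 34893 + 2*sqrt(6721) ≈ 35057.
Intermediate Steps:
q = 2*sqrt(6721) (q = sqrt(26884) = 2*sqrt(6721) ≈ 163.96)
A = 4390 (A = 3 - (-5995 - 1*(-1608)) = 3 - (-5995 + 1608) = 3 - 1*(-4387) = 3 + 4387 = 4390)
(30503 + A) + q = (30503 + 4390) + 2*sqrt(6721) = 34893 + 2*sqrt(6721)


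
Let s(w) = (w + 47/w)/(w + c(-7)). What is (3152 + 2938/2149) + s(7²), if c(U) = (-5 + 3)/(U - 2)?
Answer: 21020957010/6664049 ≈ 3154.4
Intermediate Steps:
c(U) = -2/(-2 + U)
s(w) = (w + 47/w)/(2/9 + w) (s(w) = (w + 47/w)/(w - 2/(-2 - 7)) = (w + 47/w)/(w - 2/(-9)) = (w + 47/w)/(w - 2*(-⅑)) = (w + 47/w)/(w + 2/9) = (w + 47/w)/(2/9 + w))
(3152 + 2938/2149) + s(7²) = (3152 + 2938/2149) + 9*(47 + (7²)²)/((7²)*(2 + 9*7²)) = (3152 + 2938*(1/2149)) + 9*(47 + 49²)/(49*(2 + 9*49)) = (3152 + 2938/2149) + 9*(1/49)*(47 + 2401)/(2 + 441) = 6776586/2149 + 9*(1/49)*2448/443 = 6776586/2149 + 9*(1/49)*(1/443)*2448 = 6776586/2149 + 22032/21707 = 21020957010/6664049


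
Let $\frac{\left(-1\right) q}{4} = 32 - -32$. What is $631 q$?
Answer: $-161536$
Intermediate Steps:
$q = -256$ ($q = - 4 \left(32 - -32\right) = - 4 \left(32 + 32\right) = \left(-4\right) 64 = -256$)
$631 q = 631 \left(-256\right) = -161536$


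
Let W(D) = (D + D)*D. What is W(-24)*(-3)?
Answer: -3456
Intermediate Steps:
W(D) = 2*D² (W(D) = (2*D)*D = 2*D²)
W(-24)*(-3) = (2*(-24)²)*(-3) = (2*576)*(-3) = 1152*(-3) = -3456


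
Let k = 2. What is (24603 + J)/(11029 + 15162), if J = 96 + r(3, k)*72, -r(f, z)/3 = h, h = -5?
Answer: 25779/26191 ≈ 0.98427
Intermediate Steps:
r(f, z) = 15 (r(f, z) = -3*(-5) = 15)
J = 1176 (J = 96 + 15*72 = 96 + 1080 = 1176)
(24603 + J)/(11029 + 15162) = (24603 + 1176)/(11029 + 15162) = 25779/26191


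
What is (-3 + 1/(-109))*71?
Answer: -23288/109 ≈ -213.65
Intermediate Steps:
(-3 + 1/(-109))*71 = (-3 - 1/109)*71 = -328/109*71 = -23288/109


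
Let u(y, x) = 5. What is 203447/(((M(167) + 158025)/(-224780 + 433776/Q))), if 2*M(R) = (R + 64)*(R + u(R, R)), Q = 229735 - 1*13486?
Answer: -1098795013498052/4274305651 ≈ -2.5707e+5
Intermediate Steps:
Q = 216249 (Q = 229735 - 13486 = 216249)
M(R) = (5 + R)*(64 + R)/2 (M(R) = ((R + 64)*(R + 5))/2 = ((64 + R)*(5 + R))/2 = ((5 + R)*(64 + R))/2 = (5 + R)*(64 + R)/2)
203447/(((M(167) + 158025)/(-224780 + 433776/Q))) = 203447/((((160 + (1/2)*167**2 + (69/2)*167) + 158025)/(-224780 + 433776/216249))) = 203447/((((160 + (1/2)*27889 + 11523/2) + 158025)/(-224780 + 433776*(1/216249)))) = 203447/((((160 + 27889/2 + 11523/2) + 158025)/(-224780 + 144592/72083))) = 203447/(((19866 + 158025)/(-16202672148/72083))) = 203447/((177891*(-72083/16202672148))) = 203447/(-4274305651/5400890716) = 203447*(-5400890716/4274305651) = -1098795013498052/4274305651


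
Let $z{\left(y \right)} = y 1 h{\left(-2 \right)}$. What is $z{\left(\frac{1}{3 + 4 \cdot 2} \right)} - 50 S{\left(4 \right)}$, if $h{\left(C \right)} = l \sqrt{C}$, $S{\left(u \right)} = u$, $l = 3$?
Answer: $-200 + \frac{3 i \sqrt{2}}{11} \approx -200.0 + 0.38569 i$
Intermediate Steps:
$h{\left(C \right)} = 3 \sqrt{C}$
$z{\left(y \right)} = 3 i y \sqrt{2}$ ($z{\left(y \right)} = y 1 \cdot 3 \sqrt{-2} = y 3 i \sqrt{2} = 3 i y \sqrt{2}$)
$z{\left(\frac{1}{3 + 4 \cdot 2} \right)} - 50 S{\left(4 \right)} = \frac{3 i \sqrt{2}}{3 + 4 \cdot 2} - 200 = \frac{3 i \sqrt{2}}{3 + 8} - 200 = \frac{3 i \sqrt{2}}{11} - 200 = -200 + \frac{3 i \sqrt{2}}{11}$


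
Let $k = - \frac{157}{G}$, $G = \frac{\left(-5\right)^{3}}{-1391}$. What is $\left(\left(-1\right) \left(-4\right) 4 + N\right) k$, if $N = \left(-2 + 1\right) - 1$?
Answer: $- \frac{3057418}{125} \approx -24459.0$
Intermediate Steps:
$G = \frac{125}{1391}$ ($G = \left(-125\right) \left(- \frac{1}{1391}\right) = \frac{125}{1391} \approx 0.089863$)
$N = -2$ ($N = -1 - 1 = -2$)
$k = - \frac{218387}{125}$ ($k = - \frac{157}{\frac{125}{1391}} = \left(-157\right) \frac{1391}{125} = - \frac{218387}{125} \approx -1747.1$)
$\left(\left(-1\right) \left(-4\right) 4 + N\right) k = \left(\left(-1\right) \left(-4\right) 4 - 2\right) \left(- \frac{218387}{125}\right) = \left(4 \cdot 4 - 2\right) \left(- \frac{218387}{125}\right) = \left(16 - 2\right) \left(- \frac{218387}{125}\right) = 14 \left(- \frac{218387}{125}\right) = - \frac{3057418}{125}$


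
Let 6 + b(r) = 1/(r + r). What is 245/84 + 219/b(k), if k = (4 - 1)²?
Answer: -43559/1284 ≈ -33.924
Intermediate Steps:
k = 9 (k = 3² = 9)
b(r) = -6 + 1/(2*r) (b(r) = -6 + 1/(r + r) = -6 + 1/(2*r))
245/84 + 219/b(k) = 245/84 + 219/(-6 + (½)/9) = 245*(1/84) + 219/(-6 + (½)*(⅑)) = 35/12 + 219/(-6 + 1/18) = 35/12 + 219/(-107/18) = 35/12 + 219*(-18/107) = 35/12 - 3942/107 = -43559/1284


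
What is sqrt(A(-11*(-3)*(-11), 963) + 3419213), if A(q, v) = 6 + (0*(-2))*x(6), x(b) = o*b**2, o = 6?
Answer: sqrt(3419219) ≈ 1849.1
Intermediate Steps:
x(b) = 6*b**2
A(q, v) = 6 (A(q, v) = 6 + (0*(-2))*(6*6**2) = 6 + 0*(6*36) = 6 + 0*216 = 6 + 0 = 6)
sqrt(A(-11*(-3)*(-11), 963) + 3419213) = sqrt(6 + 3419213) = sqrt(3419219)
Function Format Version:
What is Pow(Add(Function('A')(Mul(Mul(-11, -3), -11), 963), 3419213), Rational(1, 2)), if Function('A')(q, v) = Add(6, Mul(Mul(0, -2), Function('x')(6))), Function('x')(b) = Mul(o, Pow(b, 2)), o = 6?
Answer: Pow(3419219, Rational(1, 2)) ≈ 1849.1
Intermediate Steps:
Function('x')(b) = Mul(6, Pow(b, 2))
Function('A')(q, v) = 6 (Function('A')(q, v) = Add(6, Mul(Mul(0, -2), Mul(6, Pow(6, 2)))) = Add(6, Mul(0, Mul(6, 36))) = Add(6, Mul(0, 216)) = Add(6, 0) = 6)
Pow(Add(Function('A')(Mul(Mul(-11, -3), -11), 963), 3419213), Rational(1, 2)) = Pow(Add(6, 3419213), Rational(1, 2)) = Pow(3419219, Rational(1, 2))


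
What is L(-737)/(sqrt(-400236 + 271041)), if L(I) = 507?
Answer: -169*I*sqrt(1595)/4785 ≈ -1.4105*I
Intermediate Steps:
L(-737)/(sqrt(-400236 + 271041)) = 507/(sqrt(-400236 + 271041)) = 507/(sqrt(-129195)) = 507/((9*I*sqrt(1595))) = 507*(-I*sqrt(1595)/14355) = -169*I*sqrt(1595)/4785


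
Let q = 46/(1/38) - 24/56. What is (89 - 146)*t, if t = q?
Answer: -697281/7 ≈ -99612.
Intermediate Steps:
q = 12233/7 (q = 46/(1/38) - 24*1/56 = 46*38 - 3/7 = 1748 - 3/7 = 12233/7 ≈ 1747.6)
t = 12233/7 ≈ 1747.6
(89 - 146)*t = (89 - 146)*(12233/7) = -57*12233/7 = -697281/7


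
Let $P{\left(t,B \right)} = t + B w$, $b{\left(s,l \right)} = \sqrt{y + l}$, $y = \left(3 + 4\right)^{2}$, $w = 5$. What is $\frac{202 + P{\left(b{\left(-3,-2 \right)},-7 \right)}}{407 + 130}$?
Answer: $\frac{167}{537} + \frac{\sqrt{47}}{537} \approx 0.32375$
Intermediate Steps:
$y = 49$ ($y = 7^{2} = 49$)
$b{\left(s,l \right)} = \sqrt{49 + l}$
$P{\left(t,B \right)} = t + 5 B$ ($P{\left(t,B \right)} = t + B 5 = t + 5 B$)
$\frac{202 + P{\left(b{\left(-3,-2 \right)},-7 \right)}}{407 + 130} = \frac{202 + \left(\sqrt{49 - 2} + 5 \left(-7\right)\right)}{407 + 130} = \frac{202 - \left(35 - \sqrt{47}\right)}{537} = \left(202 - \left(35 - \sqrt{47}\right)\right) \frac{1}{537} = \left(167 + \sqrt{47}\right) \frac{1}{537} = \frac{167}{537} + \frac{\sqrt{47}}{537}$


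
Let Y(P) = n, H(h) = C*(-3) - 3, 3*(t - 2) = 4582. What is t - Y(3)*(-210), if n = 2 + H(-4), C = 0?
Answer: 3958/3 ≈ 1319.3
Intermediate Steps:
t = 4588/3 (t = 2 + (⅓)*4582 = 2 + 4582/3 = 4588/3 ≈ 1529.3)
H(h) = -3 (H(h) = 0*(-3) - 3 = 0 - 3 = -3)
n = -1 (n = 2 - 3 = -1)
Y(P) = -1
t - Y(3)*(-210) = 4588/3 - (-1)*(-210) = 4588/3 - 1*210 = 4588/3 - 210 = 3958/3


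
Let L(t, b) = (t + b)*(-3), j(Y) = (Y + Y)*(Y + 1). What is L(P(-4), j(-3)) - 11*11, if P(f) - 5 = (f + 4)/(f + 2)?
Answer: -172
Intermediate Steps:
P(f) = 5 + (4 + f)/(2 + f) (P(f) = 5 + (f + 4)/(f + 2) = 5 + (4 + f)/(2 + f))
j(Y) = 2*Y*(1 + Y) (j(Y) = (2*Y)*(1 + Y) = 2*Y*(1 + Y))
L(t, b) = -3*b - 3*t (L(t, b) = (b + t)*(-3) = -3*b - 3*t)
L(P(-4), j(-3)) - 11*11 = (-6*(-3)*(1 - 3) - 6*(7 + 3*(-4))/(2 - 4)) - 11*11 = (-6*(-3)*(-2) - 6*(7 - 12)/(-2)) - 121 = (-3*12 - 6*(-1)*(-5)/2) - 121 = (-36 - 3*5) - 121 = (-36 - 15) - 121 = -51 - 121 = -172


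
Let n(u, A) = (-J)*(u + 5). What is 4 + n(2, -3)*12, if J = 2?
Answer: -164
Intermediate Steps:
n(u, A) = -10 - 2*u (n(u, A) = (-1*2)*(u + 5) = -2*(5 + u) = -10 - 2*u)
4 + n(2, -3)*12 = 4 + (-10 - 2*2)*12 = 4 + (-10 - 4)*12 = 4 - 14*12 = 4 - 168 = -164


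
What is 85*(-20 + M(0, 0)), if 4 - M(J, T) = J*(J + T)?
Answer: -1360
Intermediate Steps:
M(J, T) = 4 - J*(J + T)
85*(-20 + M(0, 0)) = 85*(-20 + (4 - 1*0**2 - 1*0*0)) = 85*(-20 + (4 - 1*0 + 0)) = 85*(-20 + (4 + 0 + 0)) = 85*(-20 + 4) = 85*(-16) = -1360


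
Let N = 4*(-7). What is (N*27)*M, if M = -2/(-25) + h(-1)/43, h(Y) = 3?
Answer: -121716/1075 ≈ -113.22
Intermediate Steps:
N = -28
M = 161/1075 (M = -2/(-25) + 3/43 = -2*(-1/25) + 3*(1/43) = 2/25 + 3/43 = 161/1075 ≈ 0.14977)
(N*27)*M = -28*27*(161/1075) = -756*161/1075 = -121716/1075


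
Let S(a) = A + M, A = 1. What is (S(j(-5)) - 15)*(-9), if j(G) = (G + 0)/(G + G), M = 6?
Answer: 72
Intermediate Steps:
j(G) = ½ (j(G) = G/((2*G)) = G*(1/(2*G)) = ½)
S(a) = 7 (S(a) = 1 + 6 = 7)
(S(j(-5)) - 15)*(-9) = (7 - 15)*(-9) = -8*(-9) = 72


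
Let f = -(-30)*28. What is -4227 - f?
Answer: -5067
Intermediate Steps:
f = 840 (f = -1*(-840) = 840)
-4227 - f = -4227 - 1*840 = -4227 - 840 = -5067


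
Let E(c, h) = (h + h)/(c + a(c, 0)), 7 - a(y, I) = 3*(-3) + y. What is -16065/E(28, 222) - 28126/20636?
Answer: -31647413/54538 ≈ -580.28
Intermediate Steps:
a(y, I) = 16 - y (a(y, I) = 7 - (3*(-3) + y) = 7 - (-9 + y) = 7 + (9 - y) = 16 - y)
E(c, h) = h/8 (E(c, h) = (h + h)/(c + (16 - c)) = (2*h)/16 = (2*h)*(1/16) = h/8)
-16065/E(28, 222) - 28126/20636 = -16065/((1/8)*222) - 28126/20636 = -16065/111/4 - 28126*1/20636 = -16065*4/111 - 2009/1474 = -21420/37 - 2009/1474 = -31647413/54538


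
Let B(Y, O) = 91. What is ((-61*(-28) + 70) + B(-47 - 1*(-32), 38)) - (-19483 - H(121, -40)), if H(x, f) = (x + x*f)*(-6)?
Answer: 49666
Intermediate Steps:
H(x, f) = -6*x - 6*f*x (H(x, f) = (x + f*x)*(-6) = -6*x - 6*f*x)
((-61*(-28) + 70) + B(-47 - 1*(-32), 38)) - (-19483 - H(121, -40)) = ((-61*(-28) + 70) + 91) - (-19483 - (-6)*121*(1 - 40)) = ((1708 + 70) + 91) - (-19483 - (-6)*121*(-39)) = (1778 + 91) - (-19483 - 1*28314) = 1869 - (-19483 - 28314) = 1869 - 1*(-47797) = 1869 + 47797 = 49666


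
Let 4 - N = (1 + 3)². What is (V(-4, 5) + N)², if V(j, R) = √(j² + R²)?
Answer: (12 - √41)² ≈ 31.325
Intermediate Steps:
N = -12 (N = 4 - (1 + 3)² = 4 - 1*4² = 4 - 1*16 = 4 - 16 = -12)
V(j, R) = √(R² + j²)
(V(-4, 5) + N)² = (√(5² + (-4)²) - 12)² = (√(25 + 16) - 12)² = (√41 - 12)² = (-12 + √41)²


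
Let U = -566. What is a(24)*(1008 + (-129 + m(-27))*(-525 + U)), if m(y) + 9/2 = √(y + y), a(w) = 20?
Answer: 2933130 - 65460*I*√6 ≈ 2.9331e+6 - 1.6034e+5*I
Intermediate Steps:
m(y) = -9/2 + √2*√y (m(y) = -9/2 + √(y + y) = -9/2 + √(2*y) = -9/2 + √2*√y)
a(24)*(1008 + (-129 + m(-27))*(-525 + U)) = 20*(1008 + (-129 + (-9/2 + √2*√(-27)))*(-525 - 566)) = 20*(1008 + (-129 + (-9/2 + √2*(3*I*√3)))*(-1091)) = 20*(1008 + (-129 + (-9/2 + 3*I*√6))*(-1091)) = 20*(1008 + (-267/2 + 3*I*√6)*(-1091)) = 20*(1008 + (291297/2 - 3273*I*√6)) = 20*(293313/2 - 3273*I*√6) = 2933130 - 65460*I*√6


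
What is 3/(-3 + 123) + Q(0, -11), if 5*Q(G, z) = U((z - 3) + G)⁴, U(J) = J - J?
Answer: 1/40 ≈ 0.025000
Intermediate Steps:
U(J) = 0
Q(G, z) = 0 (Q(G, z) = (⅕)*0⁴ = (⅕)*0 = 0)
3/(-3 + 123) + Q(0, -11) = 3/(-3 + 123) + 0 = 3/120 + 0 = 3*(1/120) + 0 = 1/40 + 0 = 1/40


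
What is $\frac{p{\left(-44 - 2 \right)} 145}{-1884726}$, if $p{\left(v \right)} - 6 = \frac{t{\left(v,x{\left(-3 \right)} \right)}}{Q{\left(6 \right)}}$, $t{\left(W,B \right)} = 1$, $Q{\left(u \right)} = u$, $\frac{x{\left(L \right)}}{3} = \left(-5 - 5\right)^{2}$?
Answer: $- \frac{5365}{11308356} \approx -0.00047443$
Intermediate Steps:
$x{\left(L \right)} = 300$ ($x{\left(L \right)} = 3 \left(-5 - 5\right)^{2} = 3 \left(-10\right)^{2} = 3 \cdot 100 = 300$)
$p{\left(v \right)} = \frac{37}{6}$ ($p{\left(v \right)} = 6 + 1 \cdot \frac{1}{6} = 6 + \frac{1}{6} = \frac{37}{6}$)
$\frac{p{\left(-44 - 2 \right)} 145}{-1884726} = \frac{\frac{37}{6} \cdot 145}{-1884726} = \frac{5365}{6} \left(- \frac{1}{1884726}\right) = - \frac{5365}{11308356}$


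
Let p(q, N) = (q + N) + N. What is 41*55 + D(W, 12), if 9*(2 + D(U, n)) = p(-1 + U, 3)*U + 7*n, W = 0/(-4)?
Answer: 6787/3 ≈ 2262.3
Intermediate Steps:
p(q, N) = q + 2*N (p(q, N) = (N + q) + N = q + 2*N)
W = 0 (W = 0*(-1/4) = 0)
D(U, n) = -2 + 7*n/9 + U*(5 + U)/9 (D(U, n) = -2 + (((-1 + U) + 2*3)*U + 7*n)/9 = -2 + (((-1 + U) + 6)*U + 7*n)/9 = -2 + ((5 + U)*U + 7*n)/9 = -2 + (U*(5 + U) + 7*n)/9 = -2 + (7*n + U*(5 + U))/9 = -2 + (7*n/9 + U*(5 + U)/9) = -2 + 7*n/9 + U*(5 + U)/9)
41*55 + D(W, 12) = 41*55 + (-2 + (7/9)*12 + (1/9)*0*(5 + 0)) = 2255 + (-2 + 28/3 + (1/9)*0*5) = 2255 + (-2 + 28/3 + 0) = 2255 + 22/3 = 6787/3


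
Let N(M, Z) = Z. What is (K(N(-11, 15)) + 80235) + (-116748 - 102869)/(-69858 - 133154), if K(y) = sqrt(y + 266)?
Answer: 16288887437/203012 + sqrt(281) ≈ 80253.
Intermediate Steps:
K(y) = sqrt(266 + y)
(K(N(-11, 15)) + 80235) + (-116748 - 102869)/(-69858 - 133154) = (sqrt(266 + 15) + 80235) + (-116748 - 102869)/(-69858 - 133154) = (sqrt(281) + 80235) - 219617/(-203012) = (80235 + sqrt(281)) - 219617*(-1/203012) = (80235 + sqrt(281)) + 219617/203012 = 16288887437/203012 + sqrt(281)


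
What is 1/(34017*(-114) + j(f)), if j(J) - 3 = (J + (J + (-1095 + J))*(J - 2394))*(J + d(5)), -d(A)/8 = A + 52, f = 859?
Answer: -1/388922673 ≈ -2.5712e-9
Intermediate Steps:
d(A) = -416 - 8*A (d(A) = -8*(A + 52) = -8*(52 + A) = -416 - 8*A)
j(J) = 3 + (-456 + J)*(J + (-2394 + J)*(-1095 + 2*J)) (j(J) = 3 + (J + (J + (-1095 + J))*(J - 2394))*(J + (-416 - 8*5)) = 3 + (J + (-1095 + 2*J)*(-2394 + J))*(J + (-416 - 40)) = 3 + (J + (-2394 + J)*(-1095 + 2*J))*(J - 456) = 3 + (J + (-2394 + J)*(-1095 + 2*J))*(-456 + J) = 3 + (-456 + J)*(J + (-2394 + J)*(-1095 + 2*J)))
1/(34017*(-114) + j(f)) = 1/(34017*(-114) + (-1195372077 - 6794*859**2 + 2*859**3 + 5303622*859)) = 1/(-3877938 + (-1195372077 - 6794*737881 + 2*633839779 + 4555811298)) = 1/(-3877938 + (-1195372077 - 5013163514 + 1267679558 + 4555811298)) = 1/(-3877938 - 385044735) = 1/(-388922673) = -1/388922673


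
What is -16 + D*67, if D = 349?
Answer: 23367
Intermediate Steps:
-16 + D*67 = -16 + 349*67 = -16 + 23383 = 23367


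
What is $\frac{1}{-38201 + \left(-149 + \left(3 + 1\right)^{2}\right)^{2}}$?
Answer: $- \frac{1}{20512} \approx -4.8752 \cdot 10^{-5}$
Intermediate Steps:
$\frac{1}{-38201 + \left(-149 + \left(3 + 1\right)^{2}\right)^{2}} = \frac{1}{-38201 + \left(-149 + 4^{2}\right)^{2}} = \frac{1}{-38201 + \left(-149 + 16\right)^{2}} = \frac{1}{-38201 + \left(-133\right)^{2}} = \frac{1}{-38201 + 17689} = \frac{1}{-20512} = - \frac{1}{20512}$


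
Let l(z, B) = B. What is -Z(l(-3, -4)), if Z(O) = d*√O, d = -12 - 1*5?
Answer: 34*I ≈ 34.0*I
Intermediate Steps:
d = -17 (d = -12 - 5 = -17)
Z(O) = -17*√O
-Z(l(-3, -4)) = -(-17)*√(-4) = -(-17)*2*I = -(-34)*I = 34*I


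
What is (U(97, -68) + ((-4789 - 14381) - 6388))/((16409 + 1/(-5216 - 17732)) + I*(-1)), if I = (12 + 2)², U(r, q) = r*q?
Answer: -245956664/124018641 ≈ -1.9832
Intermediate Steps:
U(r, q) = q*r
I = 196 (I = 14² = 196)
(U(97, -68) + ((-4789 - 14381) - 6388))/((16409 + 1/(-5216 - 17732)) + I*(-1)) = (-68*97 + ((-4789 - 14381) - 6388))/((16409 + 1/(-5216 - 17732)) + 196*(-1)) = (-6596 + (-19170 - 6388))/((16409 + 1/(-22948)) - 196) = (-6596 - 25558)/((16409 - 1/22948) - 196) = -32154/(376553731/22948 - 196) = -32154/372055923/22948 = -32154*22948/372055923 = -245956664/124018641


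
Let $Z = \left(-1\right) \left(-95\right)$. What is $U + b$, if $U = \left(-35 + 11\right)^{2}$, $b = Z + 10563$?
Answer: $11234$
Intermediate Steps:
$Z = 95$
$b = 10658$ ($b = 95 + 10563 = 10658$)
$U = 576$ ($U = \left(-24\right)^{2} = 576$)
$U + b = 576 + 10658 = 11234$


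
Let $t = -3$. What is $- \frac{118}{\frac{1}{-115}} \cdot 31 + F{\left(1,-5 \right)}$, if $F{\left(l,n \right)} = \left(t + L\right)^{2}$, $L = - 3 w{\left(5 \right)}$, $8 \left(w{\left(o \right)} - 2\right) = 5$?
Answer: $\frac{26930449}{64} \approx 4.2079 \cdot 10^{5}$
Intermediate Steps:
$w{\left(o \right)} = \frac{21}{8}$ ($w{\left(o \right)} = 2 + \frac{1}{8} \cdot 5 = 2 + \frac{5}{8} = \frac{21}{8}$)
$L = - \frac{63}{8}$ ($L = \left(-3\right) \frac{21}{8} = - \frac{63}{8} \approx -7.875$)
$F{\left(l,n \right)} = \frac{7569}{64}$ ($F{\left(l,n \right)} = \left(-3 - \frac{63}{8}\right)^{2} = \left(- \frac{87}{8}\right)^{2} = \frac{7569}{64}$)
$- \frac{118}{\frac{1}{-115}} \cdot 31 + F{\left(1,-5 \right)} = - \frac{118}{\frac{1}{-115}} \cdot 31 + \frac{7569}{64} = - \frac{118}{- \frac{1}{115}} \cdot 31 + \frac{7569}{64} = \left(-118\right) \left(-115\right) 31 + \frac{7569}{64} = 13570 \cdot 31 + \frac{7569}{64} = 420670 + \frac{7569}{64} = \frac{26930449}{64}$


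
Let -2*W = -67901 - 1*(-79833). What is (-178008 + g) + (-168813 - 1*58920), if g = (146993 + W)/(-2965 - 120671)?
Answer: -16721445101/41212 ≈ -4.0574e+5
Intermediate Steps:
W = -5966 (W = -(-67901 - 1*(-79833))/2 = -(-67901 + 79833)/2 = -½*11932 = -5966)
g = -47009/41212 (g = (146993 - 5966)/(-2965 - 120671) = 141027/(-123636) = 141027*(-1/123636) = -47009/41212 ≈ -1.1407)
(-178008 + g) + (-168813 - 1*58920) = (-178008 - 47009/41212) + (-168813 - 1*58920) = -7336112705/41212 + (-168813 - 58920) = -7336112705/41212 - 227733 = -16721445101/41212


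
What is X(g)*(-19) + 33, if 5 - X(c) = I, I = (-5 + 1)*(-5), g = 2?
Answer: 318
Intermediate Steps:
I = 20 (I = -4*(-5) = 20)
X(c) = -15 (X(c) = 5 - 1*20 = 5 - 20 = -15)
X(g)*(-19) + 33 = -15*(-19) + 33 = 285 + 33 = 318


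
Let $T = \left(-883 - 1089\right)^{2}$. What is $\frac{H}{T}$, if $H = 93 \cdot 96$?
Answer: $\frac{558}{243049} \approx 0.0022958$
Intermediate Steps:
$H = 8928$
$T = 3888784$ ($T = \left(-1972\right)^{2} = 3888784$)
$\frac{H}{T} = \frac{8928}{3888784} = 8928 \cdot \frac{1}{3888784} = \frac{558}{243049}$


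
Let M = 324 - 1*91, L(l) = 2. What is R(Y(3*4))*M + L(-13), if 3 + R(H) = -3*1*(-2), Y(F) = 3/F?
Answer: 701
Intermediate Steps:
R(H) = 3 (R(H) = -3 - 3*1*(-2) = -3 - 3*(-2) = -3 + 6 = 3)
M = 233 (M = 324 - 91 = 233)
R(Y(3*4))*M + L(-13) = 3*233 + 2 = 699 + 2 = 701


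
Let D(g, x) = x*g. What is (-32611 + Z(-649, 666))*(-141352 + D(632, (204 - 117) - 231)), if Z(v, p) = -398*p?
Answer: 69168692440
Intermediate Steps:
D(g, x) = g*x
(-32611 + Z(-649, 666))*(-141352 + D(632, (204 - 117) - 231)) = (-32611 - 398*666)*(-141352 + 632*((204 - 117) - 231)) = (-32611 - 265068)*(-141352 + 632*(87 - 231)) = -297679*(-141352 + 632*(-144)) = -297679*(-141352 - 91008) = -297679*(-232360) = 69168692440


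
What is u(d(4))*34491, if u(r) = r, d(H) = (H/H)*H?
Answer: 137964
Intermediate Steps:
d(H) = H (d(H) = 1*H = H)
u(d(4))*34491 = 4*34491 = 137964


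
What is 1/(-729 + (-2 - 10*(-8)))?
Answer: -1/651 ≈ -0.0015361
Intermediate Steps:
1/(-729 + (-2 - 10*(-8))) = 1/(-729 + (-2 + 80)) = 1/(-729 + 78) = 1/(-651) = -1/651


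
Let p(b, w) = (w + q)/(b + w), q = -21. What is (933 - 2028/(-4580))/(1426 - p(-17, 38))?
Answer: 22444632/34268705 ≈ 0.65496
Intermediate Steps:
p(b, w) = (-21 + w)/(b + w) (p(b, w) = (w - 21)/(b + w) = (-21 + w)/(b + w))
(933 - 2028/(-4580))/(1426 - p(-17, 38)) = (933 - 2028/(-4580))/(1426 - (-21 + 38)/(-17 + 38)) = (933 - 2028*(-1/4580))/(1426 - 17/21) = (933 + 507/1145)/(1426 - 17/21) = 1068792/(1145*(1426 - 1*17/21)) = 1068792/(1145*(1426 - 17/21)) = 1068792/(1145*(29929/21)) = (1068792/1145)*(21/29929) = 22444632/34268705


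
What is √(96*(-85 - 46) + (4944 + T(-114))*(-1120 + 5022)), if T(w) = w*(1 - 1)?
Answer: 8*√301233 ≈ 4390.8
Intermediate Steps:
T(w) = 0 (T(w) = w*0 = 0)
√(96*(-85 - 46) + (4944 + T(-114))*(-1120 + 5022)) = √(96*(-85 - 46) + (4944 + 0)*(-1120 + 5022)) = √(96*(-131) + 4944*3902) = √(-12576 + 19291488) = √19278912 = 8*√301233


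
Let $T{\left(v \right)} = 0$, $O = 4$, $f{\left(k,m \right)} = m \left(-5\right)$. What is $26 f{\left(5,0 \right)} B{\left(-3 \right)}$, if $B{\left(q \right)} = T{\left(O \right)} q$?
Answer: $0$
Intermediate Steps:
$f{\left(k,m \right)} = - 5 m$
$B{\left(q \right)} = 0$ ($B{\left(q \right)} = 0 q = 0$)
$26 f{\left(5,0 \right)} B{\left(-3 \right)} = 26 \left(\left(-5\right) 0\right) 0 = 26 \cdot 0 \cdot 0 = 0 \cdot 0 = 0$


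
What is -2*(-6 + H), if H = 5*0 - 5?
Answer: 22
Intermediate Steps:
H = -5 (H = 0 - 5 = -5)
-2*(-6 + H) = -2*(-6 - 5) = -2*(-11) = 22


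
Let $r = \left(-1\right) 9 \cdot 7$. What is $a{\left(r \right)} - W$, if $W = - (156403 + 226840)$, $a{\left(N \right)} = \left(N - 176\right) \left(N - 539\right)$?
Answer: $527121$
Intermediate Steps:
$r = -63$ ($r = \left(-9\right) 7 = -63$)
$a{\left(N \right)} = \left(-539 + N\right) \left(-176 + N\right)$ ($a{\left(N \right)} = \left(-176 + N\right) \left(-539 + N\right) = \left(-539 + N\right) \left(-176 + N\right)$)
$W = -383243$ ($W = \left(-1\right) 383243 = -383243$)
$a{\left(r \right)} - W = \left(94864 + \left(-63\right)^{2} - -45045\right) - -383243 = \left(94864 + 3969 + 45045\right) + 383243 = 143878 + 383243 = 527121$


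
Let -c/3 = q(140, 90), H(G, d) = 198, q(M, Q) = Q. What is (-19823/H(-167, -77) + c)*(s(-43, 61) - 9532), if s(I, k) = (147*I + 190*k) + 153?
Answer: 50198855/33 ≈ 1.5212e+6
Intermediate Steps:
s(I, k) = 153 + 147*I + 190*k
c = -270 (c = -3*90 = -270)
(-19823/H(-167, -77) + c)*(s(-43, 61) - 9532) = (-19823/198 - 270)*((153 + 147*(-43) + 190*61) - 9532) = (-19823*1/198 - 270)*((153 - 6321 + 11590) - 9532) = (-19823/198 - 270)*(5422 - 9532) = -73283/198*(-4110) = 50198855/33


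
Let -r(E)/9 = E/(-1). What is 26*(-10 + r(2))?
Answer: 208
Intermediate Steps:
r(E) = 9*E (r(E) = -9*E/(-1) = -9*E*(-1) = -(-9)*E = 9*E)
26*(-10 + r(2)) = 26*(-10 + 9*2) = 26*(-10 + 18) = 26*8 = 208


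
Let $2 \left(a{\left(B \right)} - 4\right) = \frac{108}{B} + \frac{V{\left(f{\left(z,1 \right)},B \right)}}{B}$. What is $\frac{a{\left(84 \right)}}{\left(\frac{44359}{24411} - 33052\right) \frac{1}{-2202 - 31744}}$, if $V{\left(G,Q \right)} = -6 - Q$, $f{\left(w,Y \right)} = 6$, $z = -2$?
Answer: $\frac{47647708845}{11295032182} \approx 4.2185$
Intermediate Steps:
$a{\left(B \right)} = 4 + \frac{54}{B} + \frac{-6 - B}{2 B}$ ($a{\left(B \right)} = 4 + \frac{\frac{108}{B} + \frac{-6 - B}{B}}{2} = 4 + \left(\frac{54}{B} + \frac{-6 - B}{2 B}\right) = 4 + \frac{54}{B} + \frac{-6 - B}{2 B}$)
$\frac{a{\left(84 \right)}}{\left(\frac{44359}{24411} - 33052\right) \frac{1}{-2202 - 31744}} = \frac{\frac{7}{2} + \frac{51}{84}}{\left(\frac{44359}{24411} - 33052\right) \frac{1}{-2202 - 31744}} = \frac{\frac{7}{2} + 51 \cdot \frac{1}{84}}{\left(44359 \cdot \frac{1}{24411} - 33052\right) \frac{1}{-2202 - 31744}} = \frac{\frac{7}{2} + \frac{17}{28}}{\left(\frac{44359}{24411} - 33052\right) \frac{1}{-33946}} = \frac{115}{28 \left(\left(- \frac{806788013}{24411}\right) \left(- \frac{1}{33946}\right)\right)} = \frac{115}{28 \cdot \frac{806788013}{828655806}} = \frac{115}{28} \cdot \frac{828655806}{806788013} = \frac{47647708845}{11295032182}$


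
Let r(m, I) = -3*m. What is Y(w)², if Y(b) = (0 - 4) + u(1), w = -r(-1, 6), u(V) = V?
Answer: 9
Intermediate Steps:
w = -3 (w = -(-3)*(-1) = -1*3 = -3)
Y(b) = -3 (Y(b) = (0 - 4) + 1 = -4 + 1 = -3)
Y(w)² = (-3)² = 9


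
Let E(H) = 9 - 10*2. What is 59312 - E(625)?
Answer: 59323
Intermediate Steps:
E(H) = -11 (E(H) = 9 - 20 = -11)
59312 - E(625) = 59312 - 1*(-11) = 59312 + 11 = 59323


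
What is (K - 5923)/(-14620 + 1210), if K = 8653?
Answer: -91/447 ≈ -0.20358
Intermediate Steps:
(K - 5923)/(-14620 + 1210) = (8653 - 5923)/(-14620 + 1210) = 2730/(-13410) = 2730*(-1/13410) = -91/447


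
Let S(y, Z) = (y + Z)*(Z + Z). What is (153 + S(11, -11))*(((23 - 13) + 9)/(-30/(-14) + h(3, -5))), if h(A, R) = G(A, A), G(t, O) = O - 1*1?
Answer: 20349/29 ≈ 701.69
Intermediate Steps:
G(t, O) = -1 + O (G(t, O) = O - 1 = -1 + O)
h(A, R) = -1 + A
S(y, Z) = 2*Z*(Z + y) (S(y, Z) = (Z + y)*(2*Z) = 2*Z*(Z + y))
(153 + S(11, -11))*(((23 - 13) + 9)/(-30/(-14) + h(3, -5))) = (153 + 2*(-11)*(-11 + 11))*(((23 - 13) + 9)/(-30/(-14) + (-1 + 3))) = (153 + 2*(-11)*0)*((10 + 9)/(-30*(-1/14) + 2)) = (153 + 0)*(19/(15/7 + 2)) = 153*(19/(29/7)) = 153*(19*(7/29)) = 153*(133/29) = 20349/29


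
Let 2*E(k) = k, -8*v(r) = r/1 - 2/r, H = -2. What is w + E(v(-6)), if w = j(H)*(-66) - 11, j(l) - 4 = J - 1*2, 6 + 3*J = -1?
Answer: 545/48 ≈ 11.354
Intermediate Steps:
v(r) = -r/8 + 1/(4*r) (v(r) = -(r/1 - 2/r)/8 = -(r*1 - 2/r)/8 = -(r - 2/r)/8 = -r/8 + 1/(4*r))
J = -7/3 (J = -2 + (⅓)*(-1) = -2 - ⅓ = -7/3 ≈ -2.3333)
j(l) = -⅓ (j(l) = 4 + (-7/3 - 1*2) = 4 + (-7/3 - 2) = 4 - 13/3 = -⅓)
E(k) = k/2
w = 11 (w = -⅓*(-66) - 11 = 22 - 11 = 11)
w + E(v(-6)) = 11 + ((⅛)*(2 - 1*(-6)²)/(-6))/2 = 11 + ((⅛)*(-⅙)*(2 - 1*36))/2 = 11 + ((⅛)*(-⅙)*(2 - 36))/2 = 11 + ((⅛)*(-⅙)*(-34))/2 = 11 + (½)*(17/24) = 11 + 17/48 = 545/48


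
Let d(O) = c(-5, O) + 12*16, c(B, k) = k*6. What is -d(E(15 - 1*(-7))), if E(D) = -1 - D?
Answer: -54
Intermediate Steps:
c(B, k) = 6*k
d(O) = 192 + 6*O (d(O) = 6*O + 12*16 = 6*O + 192 = 192 + 6*O)
-d(E(15 - 1*(-7))) = -(192 + 6*(-1 - (15 - 1*(-7)))) = -(192 + 6*(-1 - (15 + 7))) = -(192 + 6*(-1 - 1*22)) = -(192 + 6*(-1 - 22)) = -(192 + 6*(-23)) = -(192 - 138) = -1*54 = -54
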